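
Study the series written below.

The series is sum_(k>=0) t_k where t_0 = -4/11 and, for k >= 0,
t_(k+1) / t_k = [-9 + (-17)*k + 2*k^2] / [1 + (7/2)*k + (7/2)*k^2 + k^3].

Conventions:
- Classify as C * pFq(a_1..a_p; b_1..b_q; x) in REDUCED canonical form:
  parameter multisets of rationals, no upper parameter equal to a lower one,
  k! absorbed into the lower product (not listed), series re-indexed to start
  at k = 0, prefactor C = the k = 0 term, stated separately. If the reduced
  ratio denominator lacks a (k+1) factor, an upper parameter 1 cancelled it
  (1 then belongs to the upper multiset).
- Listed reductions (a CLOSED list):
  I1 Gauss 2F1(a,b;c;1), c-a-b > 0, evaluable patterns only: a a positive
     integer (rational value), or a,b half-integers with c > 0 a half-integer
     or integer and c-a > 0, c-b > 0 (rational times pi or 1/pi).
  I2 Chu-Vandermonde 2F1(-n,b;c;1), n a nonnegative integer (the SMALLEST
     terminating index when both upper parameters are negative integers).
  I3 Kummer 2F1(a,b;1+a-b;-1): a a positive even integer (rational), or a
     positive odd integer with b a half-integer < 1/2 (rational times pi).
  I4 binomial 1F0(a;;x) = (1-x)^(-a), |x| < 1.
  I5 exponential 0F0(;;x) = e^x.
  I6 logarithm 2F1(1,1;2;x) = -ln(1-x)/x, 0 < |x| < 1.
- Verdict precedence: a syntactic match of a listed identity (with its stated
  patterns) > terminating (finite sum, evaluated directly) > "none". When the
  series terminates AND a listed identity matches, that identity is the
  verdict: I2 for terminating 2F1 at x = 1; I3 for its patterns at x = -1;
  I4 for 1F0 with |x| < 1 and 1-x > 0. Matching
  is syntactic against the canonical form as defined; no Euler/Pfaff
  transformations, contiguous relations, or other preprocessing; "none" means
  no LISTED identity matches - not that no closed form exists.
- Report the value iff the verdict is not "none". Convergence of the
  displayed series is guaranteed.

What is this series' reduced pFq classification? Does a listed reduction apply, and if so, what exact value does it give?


With C = -4/11: the canonical form is 1F1(-9; 2; 2). Verdict: terminating. (-9)_k vanishes past k = 9, leaving a 10-term sum, computed directly. Sum: -8992/155925.

Key step: from the first term -4/11: the parameter 1/2 appears in both the upper and lower lists and cancels.
Consecutive-term ratio: r(k) = 2 * (k-9) / [(k+2) (k+1)] - rational; roots negated = parameters, x = 2, C = -4/11.


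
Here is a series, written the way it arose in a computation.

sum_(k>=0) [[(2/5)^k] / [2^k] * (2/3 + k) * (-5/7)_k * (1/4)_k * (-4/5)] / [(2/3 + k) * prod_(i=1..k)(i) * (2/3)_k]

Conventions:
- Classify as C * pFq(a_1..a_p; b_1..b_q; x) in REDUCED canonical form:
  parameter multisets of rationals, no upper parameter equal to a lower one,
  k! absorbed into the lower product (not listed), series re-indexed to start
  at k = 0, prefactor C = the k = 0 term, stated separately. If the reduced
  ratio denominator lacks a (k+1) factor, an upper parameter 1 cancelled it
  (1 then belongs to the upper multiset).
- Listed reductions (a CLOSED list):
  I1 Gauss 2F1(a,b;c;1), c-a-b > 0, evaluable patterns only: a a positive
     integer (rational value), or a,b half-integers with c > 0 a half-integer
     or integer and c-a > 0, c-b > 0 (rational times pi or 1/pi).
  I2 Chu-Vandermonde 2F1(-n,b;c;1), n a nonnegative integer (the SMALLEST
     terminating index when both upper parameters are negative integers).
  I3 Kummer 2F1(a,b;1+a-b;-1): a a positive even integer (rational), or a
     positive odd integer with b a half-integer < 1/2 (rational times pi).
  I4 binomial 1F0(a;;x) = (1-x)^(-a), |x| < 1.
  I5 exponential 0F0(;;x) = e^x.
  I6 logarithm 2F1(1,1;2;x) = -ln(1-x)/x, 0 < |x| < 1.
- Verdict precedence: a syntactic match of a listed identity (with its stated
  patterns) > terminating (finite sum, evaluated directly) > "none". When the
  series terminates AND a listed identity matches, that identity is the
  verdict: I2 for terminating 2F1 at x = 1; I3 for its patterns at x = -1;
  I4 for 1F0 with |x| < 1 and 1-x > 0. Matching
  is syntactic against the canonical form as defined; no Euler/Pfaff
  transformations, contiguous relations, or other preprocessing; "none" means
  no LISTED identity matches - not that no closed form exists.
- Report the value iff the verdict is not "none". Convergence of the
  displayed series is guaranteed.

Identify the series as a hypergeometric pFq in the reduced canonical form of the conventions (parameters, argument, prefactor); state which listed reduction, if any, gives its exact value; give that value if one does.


Canonical form: C = -4/5 times 2F1 with upper {-5/7, 1/4}, lower {2/3}, x = 1/5. Verdict: none. Every listed pattern misses the 2F1 form at 1/5, upper {-5/7, 1/4}.

Key observation: t_0 = -4/5 here, and the two k-th powers (prefactor -4/5) combine into one argument.
Adjacent-term ratio: r(k) = (1/5) * (k-5/7) (k+1/4) / [(k+2/3) (k+1)] ; factor over Q: parameters, x = (1/5), and C = -4/5.


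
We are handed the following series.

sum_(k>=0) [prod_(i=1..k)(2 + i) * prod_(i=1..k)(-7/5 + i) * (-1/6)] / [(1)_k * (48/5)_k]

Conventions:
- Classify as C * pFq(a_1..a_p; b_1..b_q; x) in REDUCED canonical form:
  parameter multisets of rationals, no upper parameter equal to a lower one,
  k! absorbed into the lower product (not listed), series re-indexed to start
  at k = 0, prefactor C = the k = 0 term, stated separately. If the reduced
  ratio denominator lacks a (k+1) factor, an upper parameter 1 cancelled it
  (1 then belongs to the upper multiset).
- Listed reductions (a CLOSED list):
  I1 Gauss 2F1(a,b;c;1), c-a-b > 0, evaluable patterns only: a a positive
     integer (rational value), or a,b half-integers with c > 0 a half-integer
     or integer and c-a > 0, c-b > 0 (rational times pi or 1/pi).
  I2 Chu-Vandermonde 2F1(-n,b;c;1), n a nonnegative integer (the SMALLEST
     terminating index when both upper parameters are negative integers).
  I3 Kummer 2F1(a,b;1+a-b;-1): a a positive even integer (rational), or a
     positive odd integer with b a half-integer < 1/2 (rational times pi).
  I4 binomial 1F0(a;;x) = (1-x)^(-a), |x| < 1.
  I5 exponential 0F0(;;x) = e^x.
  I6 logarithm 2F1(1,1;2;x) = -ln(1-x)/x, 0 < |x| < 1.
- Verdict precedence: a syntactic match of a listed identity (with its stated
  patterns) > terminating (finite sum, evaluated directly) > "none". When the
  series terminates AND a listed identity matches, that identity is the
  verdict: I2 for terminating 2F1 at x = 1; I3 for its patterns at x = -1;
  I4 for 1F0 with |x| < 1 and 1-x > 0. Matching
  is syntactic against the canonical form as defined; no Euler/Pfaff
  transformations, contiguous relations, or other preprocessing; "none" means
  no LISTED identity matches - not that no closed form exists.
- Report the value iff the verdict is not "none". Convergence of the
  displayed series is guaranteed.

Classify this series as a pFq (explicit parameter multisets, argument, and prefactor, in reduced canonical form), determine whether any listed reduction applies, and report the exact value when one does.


At argument 1: a 2F1 with upper {-2/5, 3}, lower {48/5}, scaled by C = -1/6. Verdict: the Gauss summation I1 fires (x = 1: the Gamma ratio telescopes since c-a-b = 7 > 0 and a = 3 in Z>0). Hence: -8987/63000.

Structural cue: from the first term -1/6: (1)_k (C = -1/6) is k! itself.
Term ratio: r(k) = 1 * (k-2/5) (k+3) / [(k+48/5) (k+1)] ; factor over Q: parameters, x = 1, and C = -1/6.


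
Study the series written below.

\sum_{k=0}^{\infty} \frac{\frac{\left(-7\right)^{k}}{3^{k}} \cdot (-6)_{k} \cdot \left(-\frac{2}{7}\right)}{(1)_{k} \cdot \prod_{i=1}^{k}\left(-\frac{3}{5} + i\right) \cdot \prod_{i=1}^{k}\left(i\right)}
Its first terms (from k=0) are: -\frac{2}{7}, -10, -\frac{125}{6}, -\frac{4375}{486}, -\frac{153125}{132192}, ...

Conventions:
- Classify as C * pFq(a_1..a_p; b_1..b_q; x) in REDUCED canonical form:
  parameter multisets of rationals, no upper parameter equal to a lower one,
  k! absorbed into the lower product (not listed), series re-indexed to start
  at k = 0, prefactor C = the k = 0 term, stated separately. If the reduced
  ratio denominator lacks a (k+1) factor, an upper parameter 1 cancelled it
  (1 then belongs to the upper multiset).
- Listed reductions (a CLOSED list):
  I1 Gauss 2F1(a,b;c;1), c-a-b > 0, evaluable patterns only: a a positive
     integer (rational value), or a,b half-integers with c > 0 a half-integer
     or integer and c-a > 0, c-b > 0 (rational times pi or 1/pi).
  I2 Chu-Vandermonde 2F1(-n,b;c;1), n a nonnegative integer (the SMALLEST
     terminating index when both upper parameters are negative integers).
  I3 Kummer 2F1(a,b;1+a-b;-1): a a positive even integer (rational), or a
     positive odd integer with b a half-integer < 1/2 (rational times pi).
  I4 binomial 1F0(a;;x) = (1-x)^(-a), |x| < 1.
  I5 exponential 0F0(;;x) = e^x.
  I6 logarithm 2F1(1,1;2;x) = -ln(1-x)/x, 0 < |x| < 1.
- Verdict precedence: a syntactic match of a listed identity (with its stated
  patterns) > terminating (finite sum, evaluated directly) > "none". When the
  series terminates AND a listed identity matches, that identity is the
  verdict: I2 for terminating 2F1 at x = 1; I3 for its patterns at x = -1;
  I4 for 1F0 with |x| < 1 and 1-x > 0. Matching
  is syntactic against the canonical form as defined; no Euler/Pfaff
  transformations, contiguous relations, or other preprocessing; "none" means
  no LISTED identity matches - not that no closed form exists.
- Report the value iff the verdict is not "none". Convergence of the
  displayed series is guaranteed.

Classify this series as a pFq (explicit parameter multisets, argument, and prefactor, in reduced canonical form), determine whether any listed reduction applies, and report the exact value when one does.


The series (x = -\frac{7}{3}) is 1F2: upper {-6}, lower {\frac{2}{5}, 1}, prefactor -\frac{2}{7}. Verdict: terminating - no listed pattern fits, but -6 in the upper list cuts the series at k = 6; direct evaluation. Exact value: -\frac{3680116523747}{89044002432}.

First insight: with t_0 = -\frac{2}{7}, the lower running product (C = -2/7, x = -7/3) is a rising factorial.
Term ratio: r(k) = -\frac{7}{3} * (k-6) / [(k+\frac{2}{5}) (k+1) (k+1)] - rational in k, leading ratio -\frac{7}{3}; with t_0 = -\frac{2}{7}, classification follows.


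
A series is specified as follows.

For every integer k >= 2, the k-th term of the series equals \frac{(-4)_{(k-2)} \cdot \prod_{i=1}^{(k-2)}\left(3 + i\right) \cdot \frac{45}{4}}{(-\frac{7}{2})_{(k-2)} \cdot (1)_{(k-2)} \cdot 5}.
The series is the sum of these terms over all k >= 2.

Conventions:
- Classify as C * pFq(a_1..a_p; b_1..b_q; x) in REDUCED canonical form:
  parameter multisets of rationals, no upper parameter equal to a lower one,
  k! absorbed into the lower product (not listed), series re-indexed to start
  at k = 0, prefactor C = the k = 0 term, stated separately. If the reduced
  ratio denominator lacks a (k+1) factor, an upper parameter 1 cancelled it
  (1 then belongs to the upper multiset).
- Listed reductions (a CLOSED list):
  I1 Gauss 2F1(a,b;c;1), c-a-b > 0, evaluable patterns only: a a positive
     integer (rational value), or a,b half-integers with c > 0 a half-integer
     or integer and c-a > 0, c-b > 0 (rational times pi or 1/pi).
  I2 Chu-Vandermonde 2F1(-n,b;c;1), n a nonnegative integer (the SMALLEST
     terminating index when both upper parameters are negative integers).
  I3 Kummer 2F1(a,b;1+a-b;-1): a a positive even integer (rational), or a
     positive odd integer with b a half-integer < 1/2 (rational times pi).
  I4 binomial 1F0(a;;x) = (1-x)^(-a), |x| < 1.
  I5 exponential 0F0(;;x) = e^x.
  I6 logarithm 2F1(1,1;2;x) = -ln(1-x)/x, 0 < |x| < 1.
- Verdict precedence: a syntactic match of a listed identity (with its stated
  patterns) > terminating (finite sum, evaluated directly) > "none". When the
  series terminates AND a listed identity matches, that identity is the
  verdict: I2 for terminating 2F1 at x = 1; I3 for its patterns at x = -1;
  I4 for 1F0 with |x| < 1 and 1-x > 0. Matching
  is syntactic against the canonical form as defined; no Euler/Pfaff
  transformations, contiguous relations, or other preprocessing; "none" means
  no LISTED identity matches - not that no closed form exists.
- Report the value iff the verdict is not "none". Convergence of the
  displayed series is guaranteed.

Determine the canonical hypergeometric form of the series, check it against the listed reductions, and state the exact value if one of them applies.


This is \frac{9}{4} * 2F1(-4, 4; -\frac{7}{2}; 1) in reduced canonical form. Verdict at x = 1: the Chu-Vandermonde identity I2 matches (terminating 2F1 at x = 1 with n = 4, b = 4, c = -\frac{7}{2}). Exact value: \frac{11583}{28}.

Structural cue: t_0 = \frac{9}{4} here, and (1)_k (C = 9/4, x = 1) is k! itself.
Consecutive-term ratio: r(k) = 1 * (k-4) (k+4) / [(k-\frac{7}{2}) (k+1)] - rational in k. x = 1; t_0 = \frac{9}{4}; negate the roots.


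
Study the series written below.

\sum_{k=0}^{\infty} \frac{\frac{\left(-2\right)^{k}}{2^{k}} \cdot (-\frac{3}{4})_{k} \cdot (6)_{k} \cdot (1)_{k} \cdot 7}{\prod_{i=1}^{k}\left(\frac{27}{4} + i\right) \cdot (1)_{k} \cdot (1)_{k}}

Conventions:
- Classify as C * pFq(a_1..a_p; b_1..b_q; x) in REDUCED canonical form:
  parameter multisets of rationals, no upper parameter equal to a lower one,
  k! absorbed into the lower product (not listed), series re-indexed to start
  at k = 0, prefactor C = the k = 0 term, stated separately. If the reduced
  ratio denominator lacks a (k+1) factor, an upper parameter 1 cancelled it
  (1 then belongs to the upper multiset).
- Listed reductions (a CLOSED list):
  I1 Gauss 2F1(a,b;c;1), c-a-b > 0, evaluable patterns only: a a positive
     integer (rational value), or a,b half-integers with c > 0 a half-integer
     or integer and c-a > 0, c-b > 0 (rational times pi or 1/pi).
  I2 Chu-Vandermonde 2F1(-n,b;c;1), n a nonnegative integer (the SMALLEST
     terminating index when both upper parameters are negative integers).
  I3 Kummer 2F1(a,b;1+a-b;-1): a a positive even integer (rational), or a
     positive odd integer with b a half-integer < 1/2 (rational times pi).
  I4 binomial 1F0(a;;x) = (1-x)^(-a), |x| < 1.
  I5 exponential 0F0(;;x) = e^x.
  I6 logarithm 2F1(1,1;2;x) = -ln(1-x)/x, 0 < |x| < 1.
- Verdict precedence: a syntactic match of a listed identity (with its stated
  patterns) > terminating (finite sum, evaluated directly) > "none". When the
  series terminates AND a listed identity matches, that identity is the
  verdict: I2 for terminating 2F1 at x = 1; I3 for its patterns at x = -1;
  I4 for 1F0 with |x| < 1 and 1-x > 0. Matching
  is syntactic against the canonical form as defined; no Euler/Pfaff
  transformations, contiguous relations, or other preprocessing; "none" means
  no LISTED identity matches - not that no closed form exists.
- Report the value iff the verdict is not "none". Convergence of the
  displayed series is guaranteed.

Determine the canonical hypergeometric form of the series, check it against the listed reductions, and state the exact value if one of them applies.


Reduced: x = -1, 2F1, upper = {-\frac{3}{4}, 6}, lower = {\frac{31}{4}}, C = 7. Verdict: Kummer (I3) fires (x = -1; c = \frac{31}{4} equals 1+a-b for upper {-\frac{3}{4}, 6}: listed pattern). Hence: \frac{27531}{2560}.

First insight: from the first term 7: the parameter 1 appears in both the upper and lower lists and cancels.
Term ratio: r(k) = -1 * (k-\frac{3}{4}) (k+6) / [(k+\frac{31}{4}) (k+1)] - rational in k. x = -1; t_0 = 7; negate the roots.


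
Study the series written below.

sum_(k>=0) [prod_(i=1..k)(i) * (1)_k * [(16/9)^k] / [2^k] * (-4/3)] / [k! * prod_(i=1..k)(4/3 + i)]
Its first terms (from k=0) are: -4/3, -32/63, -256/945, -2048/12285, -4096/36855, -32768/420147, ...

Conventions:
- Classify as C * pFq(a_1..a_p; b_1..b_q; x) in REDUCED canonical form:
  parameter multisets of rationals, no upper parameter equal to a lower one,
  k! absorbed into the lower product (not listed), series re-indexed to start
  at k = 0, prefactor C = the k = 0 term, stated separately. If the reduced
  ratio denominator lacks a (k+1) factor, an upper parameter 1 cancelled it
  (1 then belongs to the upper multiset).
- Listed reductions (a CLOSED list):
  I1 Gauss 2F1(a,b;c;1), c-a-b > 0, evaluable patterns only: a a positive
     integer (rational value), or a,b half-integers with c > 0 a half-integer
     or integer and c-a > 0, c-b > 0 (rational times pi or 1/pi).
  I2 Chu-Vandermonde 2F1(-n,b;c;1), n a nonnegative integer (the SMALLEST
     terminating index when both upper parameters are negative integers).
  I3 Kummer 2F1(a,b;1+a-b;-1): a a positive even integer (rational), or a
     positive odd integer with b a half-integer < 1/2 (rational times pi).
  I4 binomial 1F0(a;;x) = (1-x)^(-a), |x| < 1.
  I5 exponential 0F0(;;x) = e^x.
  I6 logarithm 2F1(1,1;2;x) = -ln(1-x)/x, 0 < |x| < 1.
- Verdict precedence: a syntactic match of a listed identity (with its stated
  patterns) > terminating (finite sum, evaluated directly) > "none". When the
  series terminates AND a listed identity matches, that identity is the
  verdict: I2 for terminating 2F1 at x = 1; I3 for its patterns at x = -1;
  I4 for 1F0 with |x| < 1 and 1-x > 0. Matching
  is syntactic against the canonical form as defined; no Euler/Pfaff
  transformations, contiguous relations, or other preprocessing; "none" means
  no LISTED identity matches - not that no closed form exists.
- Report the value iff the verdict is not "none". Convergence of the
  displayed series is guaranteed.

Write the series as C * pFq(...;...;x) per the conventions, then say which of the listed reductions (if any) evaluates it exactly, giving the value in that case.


First insight: with t_0 = -4/3, the running product (prefactor -4/3) telescopes to a rising factorial.
Step ratio: r(k) = (8/9) * (k+1) (k+1) / [(k+7/3) (k+1)] - rational in k. x = (8/9); t_0 = -4/3; negate the roots.

This is -4/3 * 2F1(1, 1; 7/3; 8/9) in reduced canonical form. Verdict: none - this 2F1 at x = 8/9 matches no listed pattern, and upper {1, 1} holds no stopper.


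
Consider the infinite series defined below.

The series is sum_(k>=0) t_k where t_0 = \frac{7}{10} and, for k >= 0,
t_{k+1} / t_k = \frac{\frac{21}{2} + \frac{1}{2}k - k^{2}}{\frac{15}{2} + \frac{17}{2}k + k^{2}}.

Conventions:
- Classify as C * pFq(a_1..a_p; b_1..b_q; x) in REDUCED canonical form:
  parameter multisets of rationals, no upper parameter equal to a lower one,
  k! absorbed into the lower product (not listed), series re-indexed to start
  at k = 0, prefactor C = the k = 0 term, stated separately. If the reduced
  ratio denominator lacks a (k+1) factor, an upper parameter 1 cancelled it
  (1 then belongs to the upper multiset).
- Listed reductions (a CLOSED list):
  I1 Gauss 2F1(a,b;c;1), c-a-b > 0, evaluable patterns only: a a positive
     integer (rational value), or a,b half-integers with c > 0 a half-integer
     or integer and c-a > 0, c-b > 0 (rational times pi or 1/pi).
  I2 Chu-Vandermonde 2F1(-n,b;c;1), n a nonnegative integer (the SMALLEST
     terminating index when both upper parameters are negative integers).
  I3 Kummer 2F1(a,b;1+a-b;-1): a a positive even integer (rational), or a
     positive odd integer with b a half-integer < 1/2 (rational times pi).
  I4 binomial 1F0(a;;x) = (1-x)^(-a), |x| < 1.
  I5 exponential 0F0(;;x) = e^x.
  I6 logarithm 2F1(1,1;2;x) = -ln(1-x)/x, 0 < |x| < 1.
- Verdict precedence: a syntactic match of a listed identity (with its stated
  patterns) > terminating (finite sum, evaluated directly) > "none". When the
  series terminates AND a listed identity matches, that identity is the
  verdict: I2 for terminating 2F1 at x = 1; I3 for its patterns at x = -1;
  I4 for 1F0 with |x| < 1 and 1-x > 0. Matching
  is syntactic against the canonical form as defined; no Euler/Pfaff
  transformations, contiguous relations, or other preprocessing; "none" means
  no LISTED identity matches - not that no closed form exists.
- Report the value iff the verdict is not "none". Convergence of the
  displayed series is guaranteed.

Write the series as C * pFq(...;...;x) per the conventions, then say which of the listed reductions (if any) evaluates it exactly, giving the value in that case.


The series (x = -1) is 2F1: upper {-\frac{7}{2}, 3}, lower {\frac{15}{2}}, prefactor \frac{7}{10}. Verdict: Kummer (I3) fires (x = -1; c = \frac{15}{2} equals 1+a-b for upper {-\frac{7}{2}, 3}: listed pattern). Exact value: \frac{63063}{81920} \cdot \pi.

Structural cue: t_0 = \frac{7}{10} here, and factor the ratio over Q (C = 7/10, x = -1): negated roots = parameters.
Step ratio: r(k) = -1 * (k-\frac{7}{2}) (k+3) / [(k+\frac{15}{2}) (k+1)] - rational in k, leading ratio -1; with t_0 = \frac{7}{10}, classification follows.


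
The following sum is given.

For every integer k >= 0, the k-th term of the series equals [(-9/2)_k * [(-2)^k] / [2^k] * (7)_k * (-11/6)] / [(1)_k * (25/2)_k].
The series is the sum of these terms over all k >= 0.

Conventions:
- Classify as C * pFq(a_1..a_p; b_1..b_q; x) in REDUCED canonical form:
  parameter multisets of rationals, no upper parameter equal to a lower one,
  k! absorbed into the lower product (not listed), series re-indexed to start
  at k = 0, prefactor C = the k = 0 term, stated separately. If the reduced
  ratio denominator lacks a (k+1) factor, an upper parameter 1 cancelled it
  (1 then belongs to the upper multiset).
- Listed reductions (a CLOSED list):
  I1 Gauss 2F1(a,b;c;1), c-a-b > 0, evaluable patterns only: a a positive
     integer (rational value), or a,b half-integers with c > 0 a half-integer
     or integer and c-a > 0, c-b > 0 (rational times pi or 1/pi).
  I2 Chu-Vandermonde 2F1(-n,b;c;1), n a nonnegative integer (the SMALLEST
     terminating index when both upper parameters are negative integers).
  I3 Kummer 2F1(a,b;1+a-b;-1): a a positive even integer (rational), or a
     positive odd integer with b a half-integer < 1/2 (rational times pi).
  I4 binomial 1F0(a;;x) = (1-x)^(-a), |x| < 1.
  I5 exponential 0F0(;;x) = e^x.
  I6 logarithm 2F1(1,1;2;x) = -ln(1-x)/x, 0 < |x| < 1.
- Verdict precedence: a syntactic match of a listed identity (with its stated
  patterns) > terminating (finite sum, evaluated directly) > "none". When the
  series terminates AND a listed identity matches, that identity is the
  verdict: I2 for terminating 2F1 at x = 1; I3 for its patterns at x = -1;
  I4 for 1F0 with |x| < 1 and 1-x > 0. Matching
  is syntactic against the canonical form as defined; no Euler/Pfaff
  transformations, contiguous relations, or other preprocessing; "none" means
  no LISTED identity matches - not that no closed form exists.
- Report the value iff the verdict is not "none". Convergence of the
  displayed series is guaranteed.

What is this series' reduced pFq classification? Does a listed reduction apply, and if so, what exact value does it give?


x = -1 here; the reduced form reads 2F1, upper {-9/2, 7}, lower {25/2}, C = -11/6. Verdict at x = -1: Kummer's theorem (I3) matches (x = -1; c = 25/2 equals 1+a-b for upper {-9/2, 7}: listed pattern). Sum: (-1227010785/268435456) * pi.

Key observation: from the first term -11/6: the two k-th powers (prefactor -11/6) combine into one argument.
Step ratio: r(k) = (-1) * (k-9/2) (k+7) / [(k+25/2) (k+1)] - poly over poly, x = (-1) from leading terms; C = -11/6 at k = 0.


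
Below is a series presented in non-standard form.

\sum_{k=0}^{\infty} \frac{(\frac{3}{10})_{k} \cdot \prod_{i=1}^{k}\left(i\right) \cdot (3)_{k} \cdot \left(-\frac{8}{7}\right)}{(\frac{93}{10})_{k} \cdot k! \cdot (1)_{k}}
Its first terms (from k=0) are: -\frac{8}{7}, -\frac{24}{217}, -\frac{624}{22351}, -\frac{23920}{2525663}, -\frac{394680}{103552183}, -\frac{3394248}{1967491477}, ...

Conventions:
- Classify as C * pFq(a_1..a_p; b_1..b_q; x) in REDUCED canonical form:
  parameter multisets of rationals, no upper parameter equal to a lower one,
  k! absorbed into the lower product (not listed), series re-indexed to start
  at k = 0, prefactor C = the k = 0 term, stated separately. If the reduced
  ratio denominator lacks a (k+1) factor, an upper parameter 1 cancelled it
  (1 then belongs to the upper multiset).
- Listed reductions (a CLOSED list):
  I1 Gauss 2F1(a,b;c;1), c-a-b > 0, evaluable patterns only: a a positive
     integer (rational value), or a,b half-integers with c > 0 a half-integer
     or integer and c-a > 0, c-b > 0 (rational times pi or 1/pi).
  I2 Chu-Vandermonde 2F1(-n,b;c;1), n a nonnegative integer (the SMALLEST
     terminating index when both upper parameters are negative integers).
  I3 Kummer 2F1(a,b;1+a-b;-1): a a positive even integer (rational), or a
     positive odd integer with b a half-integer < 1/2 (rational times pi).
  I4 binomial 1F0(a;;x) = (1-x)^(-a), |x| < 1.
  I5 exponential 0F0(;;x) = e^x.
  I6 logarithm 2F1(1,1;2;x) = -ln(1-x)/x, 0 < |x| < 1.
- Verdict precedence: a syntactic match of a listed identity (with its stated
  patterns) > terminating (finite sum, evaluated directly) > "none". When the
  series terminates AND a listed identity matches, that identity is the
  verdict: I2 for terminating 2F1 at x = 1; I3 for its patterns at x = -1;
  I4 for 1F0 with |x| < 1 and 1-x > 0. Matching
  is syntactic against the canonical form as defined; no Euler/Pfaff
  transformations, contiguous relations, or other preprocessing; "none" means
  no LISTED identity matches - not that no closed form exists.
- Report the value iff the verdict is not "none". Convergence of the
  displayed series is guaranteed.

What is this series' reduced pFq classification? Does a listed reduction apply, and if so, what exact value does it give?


Reduced: x = 1, 2F1, upper = {\frac{3}{10}, 3}, lower = {\frac{93}{10}}, C = -\frac{8}{7}. Verdict: the Gauss summation I1 applies (x = 1: the Gamma ratio telescopes since c-a-b = 6 > 0 and a = 3 in Z>0). Value: -\frac{18177}{14000}.

The tell: t_0 being -\frac{8}{7}, the running product (prefactor -8/7) telescopes to a rising factorial.
Consecutive-term ratio: r(k) = 1 * (k+\frac{3}{10}) (k+3) / [(k+\frac{93}{10}) (k+1)] - rational; roots negated = parameters, x = 1, C = -\frac{8}{7}.


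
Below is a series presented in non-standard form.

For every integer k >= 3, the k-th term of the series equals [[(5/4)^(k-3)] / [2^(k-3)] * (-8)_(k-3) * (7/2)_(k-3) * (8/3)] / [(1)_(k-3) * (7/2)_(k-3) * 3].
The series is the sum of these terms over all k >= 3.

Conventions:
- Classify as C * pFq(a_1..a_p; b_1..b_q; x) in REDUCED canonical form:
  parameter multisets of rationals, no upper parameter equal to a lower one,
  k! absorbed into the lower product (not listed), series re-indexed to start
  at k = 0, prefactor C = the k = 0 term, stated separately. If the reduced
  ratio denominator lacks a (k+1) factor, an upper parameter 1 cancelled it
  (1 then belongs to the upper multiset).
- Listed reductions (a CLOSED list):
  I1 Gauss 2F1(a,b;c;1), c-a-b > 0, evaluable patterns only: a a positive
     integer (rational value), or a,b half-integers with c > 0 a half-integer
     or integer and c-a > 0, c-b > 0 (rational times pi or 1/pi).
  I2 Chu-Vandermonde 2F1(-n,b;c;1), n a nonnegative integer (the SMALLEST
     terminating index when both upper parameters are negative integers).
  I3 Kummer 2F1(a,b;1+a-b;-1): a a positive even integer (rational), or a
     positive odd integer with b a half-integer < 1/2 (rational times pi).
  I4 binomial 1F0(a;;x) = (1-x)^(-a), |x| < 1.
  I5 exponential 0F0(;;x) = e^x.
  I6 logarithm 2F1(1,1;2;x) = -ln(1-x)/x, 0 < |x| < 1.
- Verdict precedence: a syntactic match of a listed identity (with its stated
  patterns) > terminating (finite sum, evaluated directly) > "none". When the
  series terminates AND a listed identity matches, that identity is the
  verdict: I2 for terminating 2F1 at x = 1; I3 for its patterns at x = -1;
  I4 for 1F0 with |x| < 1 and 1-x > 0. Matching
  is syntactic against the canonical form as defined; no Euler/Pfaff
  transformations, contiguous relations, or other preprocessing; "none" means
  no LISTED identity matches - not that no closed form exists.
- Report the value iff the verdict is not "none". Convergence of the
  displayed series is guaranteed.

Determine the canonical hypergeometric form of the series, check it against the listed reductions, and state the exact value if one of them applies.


Classification (C = 8/9): 1F0 with upper {-8}, lower {-}, argument x = 5/8. Verdict (x = 5/8): binomial (I4) applies (the 1F0 binomial series: exponent 8, x = 5/8). Value: 729/2097152.

Key observation: from the first term 8/9: the parameter 7/2 appears in both the upper and lower lists and cancels.
Step ratio: r(k) = (5/8) * (k-8) / [(k+1)] ; factor over Q: parameters, x = (5/8), and C = 8/9.


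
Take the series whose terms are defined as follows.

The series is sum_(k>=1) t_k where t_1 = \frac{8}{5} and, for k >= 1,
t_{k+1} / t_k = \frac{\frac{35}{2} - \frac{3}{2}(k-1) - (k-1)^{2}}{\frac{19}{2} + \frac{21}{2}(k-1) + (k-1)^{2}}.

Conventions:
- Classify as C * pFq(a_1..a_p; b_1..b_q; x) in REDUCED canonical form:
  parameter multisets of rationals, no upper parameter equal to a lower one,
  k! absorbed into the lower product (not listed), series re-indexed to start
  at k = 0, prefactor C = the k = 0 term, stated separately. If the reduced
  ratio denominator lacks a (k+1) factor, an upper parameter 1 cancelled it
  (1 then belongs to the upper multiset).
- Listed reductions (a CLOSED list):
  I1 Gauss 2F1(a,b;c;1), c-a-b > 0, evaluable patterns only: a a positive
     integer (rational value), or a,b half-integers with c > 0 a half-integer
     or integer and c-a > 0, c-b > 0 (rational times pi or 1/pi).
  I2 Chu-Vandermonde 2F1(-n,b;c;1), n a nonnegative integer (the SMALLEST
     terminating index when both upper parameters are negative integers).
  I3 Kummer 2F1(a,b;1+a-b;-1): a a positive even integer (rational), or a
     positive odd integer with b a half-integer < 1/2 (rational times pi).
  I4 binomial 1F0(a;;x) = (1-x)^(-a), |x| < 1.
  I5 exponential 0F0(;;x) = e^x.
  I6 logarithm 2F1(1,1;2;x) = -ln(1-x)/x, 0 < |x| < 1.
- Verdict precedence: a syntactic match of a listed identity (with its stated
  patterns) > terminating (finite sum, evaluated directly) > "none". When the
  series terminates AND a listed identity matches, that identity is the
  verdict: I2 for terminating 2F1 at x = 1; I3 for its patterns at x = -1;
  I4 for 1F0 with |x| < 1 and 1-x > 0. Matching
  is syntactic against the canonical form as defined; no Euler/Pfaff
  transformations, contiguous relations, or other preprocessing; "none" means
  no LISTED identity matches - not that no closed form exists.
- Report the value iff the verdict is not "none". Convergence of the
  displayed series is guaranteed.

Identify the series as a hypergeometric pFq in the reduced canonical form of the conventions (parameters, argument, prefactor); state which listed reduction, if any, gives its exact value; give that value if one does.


Canonical form: C = \frac{8}{5} times 2F1 with upper {-\frac{7}{2}, 5}, lower {\frac{19}{2}}, x = -1. Verdict: this is Kummer (I3) (x = -1; c = \frac{19}{2} equals 1+a-b for upper {-\frac{7}{2}, 5}: listed pattern). Exact value: \frac{153153}{65536} \cdot \pi.

The tell: t_0 being \frac{8}{5}, factor the ratio over Q (C = 8/5): negated roots = parameters.
Ratio: r(k) = -1 * (k-\frac{7}{2}) (k+5) / [(k+\frac{19}{2}) (k+1)] - rational; roots negated = parameters, x = -1, C = \frac{8}{5}.


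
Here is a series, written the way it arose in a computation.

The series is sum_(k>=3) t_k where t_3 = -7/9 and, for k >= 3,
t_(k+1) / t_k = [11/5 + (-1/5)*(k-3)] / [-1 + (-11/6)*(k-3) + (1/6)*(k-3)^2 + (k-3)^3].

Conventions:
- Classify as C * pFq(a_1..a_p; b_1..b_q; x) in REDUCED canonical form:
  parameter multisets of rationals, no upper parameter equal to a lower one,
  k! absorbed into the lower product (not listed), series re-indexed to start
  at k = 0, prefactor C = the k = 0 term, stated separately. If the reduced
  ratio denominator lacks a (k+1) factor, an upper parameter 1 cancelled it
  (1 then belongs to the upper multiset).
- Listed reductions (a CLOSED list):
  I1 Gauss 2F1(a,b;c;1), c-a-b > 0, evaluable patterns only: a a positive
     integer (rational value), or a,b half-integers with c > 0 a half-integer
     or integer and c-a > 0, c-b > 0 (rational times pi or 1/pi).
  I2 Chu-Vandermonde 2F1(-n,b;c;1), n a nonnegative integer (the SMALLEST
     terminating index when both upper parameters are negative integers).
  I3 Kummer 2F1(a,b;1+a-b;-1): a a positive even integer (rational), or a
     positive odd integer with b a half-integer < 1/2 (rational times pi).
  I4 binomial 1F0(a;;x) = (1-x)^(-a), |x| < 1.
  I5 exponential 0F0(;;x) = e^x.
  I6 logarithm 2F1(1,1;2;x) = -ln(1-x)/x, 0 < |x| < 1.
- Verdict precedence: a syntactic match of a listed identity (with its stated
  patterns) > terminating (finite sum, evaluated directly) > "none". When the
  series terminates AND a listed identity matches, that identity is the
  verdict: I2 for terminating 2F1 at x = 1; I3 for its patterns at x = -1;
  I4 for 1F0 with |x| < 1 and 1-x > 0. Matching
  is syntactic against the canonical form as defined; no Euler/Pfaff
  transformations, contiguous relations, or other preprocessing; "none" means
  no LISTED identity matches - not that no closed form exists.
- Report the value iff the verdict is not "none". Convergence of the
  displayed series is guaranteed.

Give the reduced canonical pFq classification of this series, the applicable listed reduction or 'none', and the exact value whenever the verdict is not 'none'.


Prefactor -7/9, argument -1/5: 1F2 with upper {-11} over lower {-3/2, 2/3}. Verdict: terminating. With -11 upstairs the series is a 12-term polynomial sum; evaluated term by term. Value: -7116529045408887202751/3368246351196289062500.

The tell: from the first term -7/9: the expanded ratio factors over Q; C = -7/9, roots give parameters.
Term ratio: r(k) = (-1/5) * (k-11) / [(k-3/2) (k+2/3) (k+1)] - poly over poly, x = (-1/5) from leading terms; C = -7/9 at k = 0.


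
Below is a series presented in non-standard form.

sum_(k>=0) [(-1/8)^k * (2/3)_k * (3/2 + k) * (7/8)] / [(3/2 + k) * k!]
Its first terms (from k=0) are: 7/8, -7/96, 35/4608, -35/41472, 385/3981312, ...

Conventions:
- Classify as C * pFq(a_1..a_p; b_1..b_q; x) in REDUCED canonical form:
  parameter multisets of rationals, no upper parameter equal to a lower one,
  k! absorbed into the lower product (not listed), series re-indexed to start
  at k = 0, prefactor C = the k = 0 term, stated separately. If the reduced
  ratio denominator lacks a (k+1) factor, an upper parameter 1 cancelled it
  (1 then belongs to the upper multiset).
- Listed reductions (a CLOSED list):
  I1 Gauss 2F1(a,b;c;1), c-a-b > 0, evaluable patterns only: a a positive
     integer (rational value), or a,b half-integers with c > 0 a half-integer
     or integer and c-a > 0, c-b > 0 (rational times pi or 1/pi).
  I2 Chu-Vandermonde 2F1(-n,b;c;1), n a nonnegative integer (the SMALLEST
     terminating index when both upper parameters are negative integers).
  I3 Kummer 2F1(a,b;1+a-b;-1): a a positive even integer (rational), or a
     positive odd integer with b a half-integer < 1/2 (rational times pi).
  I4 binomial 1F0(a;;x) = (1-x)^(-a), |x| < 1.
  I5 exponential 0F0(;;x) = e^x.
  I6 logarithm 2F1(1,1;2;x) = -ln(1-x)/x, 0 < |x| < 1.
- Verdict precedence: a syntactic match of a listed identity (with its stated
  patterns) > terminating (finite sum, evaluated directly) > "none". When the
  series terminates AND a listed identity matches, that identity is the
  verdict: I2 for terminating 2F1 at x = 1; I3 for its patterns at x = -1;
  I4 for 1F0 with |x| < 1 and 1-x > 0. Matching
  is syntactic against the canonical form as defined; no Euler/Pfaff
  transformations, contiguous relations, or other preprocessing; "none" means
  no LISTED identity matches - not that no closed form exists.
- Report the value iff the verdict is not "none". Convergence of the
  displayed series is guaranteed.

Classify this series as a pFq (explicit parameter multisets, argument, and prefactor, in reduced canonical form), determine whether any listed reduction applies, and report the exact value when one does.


Classification (C = 7/8): 1F0 with upper {2/3}, lower {-}, argument x = -1/8. Verdict: this is binomial (I4) (the 1F0 binomial series: exponent -2/3, x = -1/8). Sum: (7/8) * (9/8)^(-2/3).

Key observation: t_0 = 7/8 here, and k + 3/2 divides numerator and denominator alike; C = 7/8, x = -1/8 after cancelling.
Adjacent-term ratio: r(k) = (-1/8) * (k+2/3) / [(k+1)] ; factor over Q: parameters, x = (-1/8), and C = 7/8.


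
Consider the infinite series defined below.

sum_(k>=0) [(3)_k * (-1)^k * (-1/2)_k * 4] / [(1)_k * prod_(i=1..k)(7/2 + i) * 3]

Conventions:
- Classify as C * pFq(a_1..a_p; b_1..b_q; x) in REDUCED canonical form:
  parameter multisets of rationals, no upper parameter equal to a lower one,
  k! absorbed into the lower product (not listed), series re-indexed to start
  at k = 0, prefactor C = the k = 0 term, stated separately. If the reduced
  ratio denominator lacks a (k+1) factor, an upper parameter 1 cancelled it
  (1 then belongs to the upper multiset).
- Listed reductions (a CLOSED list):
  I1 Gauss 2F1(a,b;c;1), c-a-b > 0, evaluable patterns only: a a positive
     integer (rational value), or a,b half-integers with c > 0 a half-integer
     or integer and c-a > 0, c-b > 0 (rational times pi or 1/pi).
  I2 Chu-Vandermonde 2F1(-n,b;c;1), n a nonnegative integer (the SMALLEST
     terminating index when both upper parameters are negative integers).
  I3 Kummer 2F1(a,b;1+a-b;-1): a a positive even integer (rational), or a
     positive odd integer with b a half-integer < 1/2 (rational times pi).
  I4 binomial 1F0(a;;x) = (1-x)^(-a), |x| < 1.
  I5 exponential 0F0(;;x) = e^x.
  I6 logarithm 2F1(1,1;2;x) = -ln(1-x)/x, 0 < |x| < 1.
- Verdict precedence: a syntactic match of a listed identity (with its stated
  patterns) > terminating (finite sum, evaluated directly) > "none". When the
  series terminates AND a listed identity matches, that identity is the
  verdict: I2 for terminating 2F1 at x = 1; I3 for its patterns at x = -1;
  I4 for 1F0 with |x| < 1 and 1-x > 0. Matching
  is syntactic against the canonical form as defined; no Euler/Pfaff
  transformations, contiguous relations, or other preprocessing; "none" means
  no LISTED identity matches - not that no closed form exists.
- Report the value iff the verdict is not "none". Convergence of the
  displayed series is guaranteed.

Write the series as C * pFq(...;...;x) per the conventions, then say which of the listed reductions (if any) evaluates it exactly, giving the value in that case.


Structural cue: x = (-1) and (1)_k (C = 4/3) is k! itself.
Adjacent-term ratio: r(k) = (-1) * (k-1/2) (k+3) / [(k+9/2) (k+1)] - rational; roots negated = parameters, x = (-1), C = 4/3.

The series (x = -1) is 2F1: upper {-1/2, 3}, lower {9/2}, prefactor 4/3. Verdict: Kummer (I3) fires (x = -1; c = 9/2 equals 1+a-b for upper {-1/2, 3}: listed pattern). Exact value: (35/64) * pi.


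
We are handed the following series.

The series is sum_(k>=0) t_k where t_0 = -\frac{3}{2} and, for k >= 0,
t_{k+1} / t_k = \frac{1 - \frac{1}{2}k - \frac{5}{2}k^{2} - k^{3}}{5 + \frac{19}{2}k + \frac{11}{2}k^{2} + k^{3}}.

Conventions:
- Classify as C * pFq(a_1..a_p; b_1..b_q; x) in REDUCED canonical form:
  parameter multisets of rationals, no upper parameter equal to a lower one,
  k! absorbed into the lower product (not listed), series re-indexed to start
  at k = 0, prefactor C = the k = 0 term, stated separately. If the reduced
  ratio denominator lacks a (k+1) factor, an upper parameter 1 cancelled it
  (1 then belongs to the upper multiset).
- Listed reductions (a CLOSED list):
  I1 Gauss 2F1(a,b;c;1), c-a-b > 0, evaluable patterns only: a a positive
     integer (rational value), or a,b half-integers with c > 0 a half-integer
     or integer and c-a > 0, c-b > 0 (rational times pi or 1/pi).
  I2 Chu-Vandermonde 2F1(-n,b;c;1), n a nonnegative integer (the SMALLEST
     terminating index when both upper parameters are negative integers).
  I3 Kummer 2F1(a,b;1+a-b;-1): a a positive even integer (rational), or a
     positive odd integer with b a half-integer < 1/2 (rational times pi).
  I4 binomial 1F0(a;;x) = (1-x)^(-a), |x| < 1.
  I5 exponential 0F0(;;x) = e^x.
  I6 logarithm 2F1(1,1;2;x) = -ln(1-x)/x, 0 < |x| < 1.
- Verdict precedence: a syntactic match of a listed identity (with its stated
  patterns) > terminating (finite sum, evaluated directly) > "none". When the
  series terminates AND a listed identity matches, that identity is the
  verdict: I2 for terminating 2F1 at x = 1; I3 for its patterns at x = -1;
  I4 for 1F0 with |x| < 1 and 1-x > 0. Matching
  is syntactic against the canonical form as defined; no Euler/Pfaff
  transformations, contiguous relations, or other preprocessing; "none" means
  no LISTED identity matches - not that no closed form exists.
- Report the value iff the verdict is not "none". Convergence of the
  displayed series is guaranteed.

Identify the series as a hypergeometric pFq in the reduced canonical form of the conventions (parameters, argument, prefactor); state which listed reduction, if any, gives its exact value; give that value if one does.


Classification (C = -\frac{3}{2}): 2F1 with upper {-\frac{1}{2}, 1}, lower {\frac{5}{2}}, argument x = -1. Verdict: Kummer's theorem (I3) matches (x = -1; c = \frac{5}{2} equals 1+a-b for upper {-\frac{1}{2}, 1}: listed pattern). Sum: \left(-\frac{9}{16}\right) \cdot \pi.

Structural cue: t_0 = -\frac{3}{2} here, and the parameter 2 appears in both the upper and lower lists and cancels.
Adjacent-term ratio: r(k) = -1 * (k-\frac{1}{2}) (k+1) / [(k+\frac{5}{2}) (k+1)] - poly over poly, x = -1 from leading terms; C = -\frac{3}{2} at k = 0.
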